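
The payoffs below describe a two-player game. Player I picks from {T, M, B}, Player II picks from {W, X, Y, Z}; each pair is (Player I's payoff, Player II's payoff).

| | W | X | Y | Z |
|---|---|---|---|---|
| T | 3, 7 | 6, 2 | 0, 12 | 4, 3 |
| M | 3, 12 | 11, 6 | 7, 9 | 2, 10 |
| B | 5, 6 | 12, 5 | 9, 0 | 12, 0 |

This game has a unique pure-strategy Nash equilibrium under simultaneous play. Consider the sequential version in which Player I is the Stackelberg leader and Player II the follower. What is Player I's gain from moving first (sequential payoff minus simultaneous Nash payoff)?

0

Backward induction with Player I moving first.
- T → Player II plays Y (best of 7, 2, 12, 3); Player I gets 0.
- M → Player II plays W (best of 12, 6, 9, 10); Player I gets 3.
- B → Player II plays W (best of 6, 5, 0, 0); Player I gets 5.
Player I's induced payoffs are 0, 3, 5, so Player I commits to B. Subgame-perfect outcome: (B, W) with payoffs (5, 6).
For the simultaneous game, intersect best replies.
Player I's best replies: W→B; X→B; Y→B; Z→B.
Player II's best replies: T→Y; M→W; B→W.
Only (B, W) has each player best-responding; Nash payoffs (5, 6).
Player I's commitment gain: 5 − 5 = 0.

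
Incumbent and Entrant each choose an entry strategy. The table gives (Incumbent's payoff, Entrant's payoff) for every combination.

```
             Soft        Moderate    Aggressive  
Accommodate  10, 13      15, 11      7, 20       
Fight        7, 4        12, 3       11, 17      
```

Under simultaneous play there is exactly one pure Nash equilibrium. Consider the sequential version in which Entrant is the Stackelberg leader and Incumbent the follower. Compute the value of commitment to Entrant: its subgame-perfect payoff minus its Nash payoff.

Solve by backward induction (Entrant leads).
- Soft: BR = Accommodate, leader payoff 13.
- Moderate: BR = Accommodate, leader payoff 11.
- Aggressive: BR = Fight, leader payoff 17.
Among 13, 11, 17, the best is 17 at Aggressive. Subgame-perfect outcome: (Fight, Aggressive) with payoffs (11, 17).
For the simultaneous game, intersect best replies.
Incumbent's best replies: Soft→Accommodate; Moderate→Accommodate; Aggressive→Fight.
Entrant's best replies: Accommodate→Aggressive; Fight→Aggressive.
Only (Fight, Aggressive) has each player best-responding; Nash payoffs (11, 17).
Entrant's commitment gain: 17 − 17 = 0.

0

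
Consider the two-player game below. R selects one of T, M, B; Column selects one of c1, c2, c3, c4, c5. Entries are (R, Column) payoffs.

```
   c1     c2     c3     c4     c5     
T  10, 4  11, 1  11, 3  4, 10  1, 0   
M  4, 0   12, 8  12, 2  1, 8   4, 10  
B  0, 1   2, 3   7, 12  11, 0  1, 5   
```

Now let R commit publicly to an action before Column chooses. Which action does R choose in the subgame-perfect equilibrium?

B

Solve by backward induction (R leads).
- T: BR = c4, leader payoff 4.
- M: BR = c5, leader payoff 4.
- B: BR = c3, leader payoff 7.
R's induced payoffs are 4, 4, 7, so R commits to B. Subgame-perfect outcome: (B, c3) with payoffs (7, 12).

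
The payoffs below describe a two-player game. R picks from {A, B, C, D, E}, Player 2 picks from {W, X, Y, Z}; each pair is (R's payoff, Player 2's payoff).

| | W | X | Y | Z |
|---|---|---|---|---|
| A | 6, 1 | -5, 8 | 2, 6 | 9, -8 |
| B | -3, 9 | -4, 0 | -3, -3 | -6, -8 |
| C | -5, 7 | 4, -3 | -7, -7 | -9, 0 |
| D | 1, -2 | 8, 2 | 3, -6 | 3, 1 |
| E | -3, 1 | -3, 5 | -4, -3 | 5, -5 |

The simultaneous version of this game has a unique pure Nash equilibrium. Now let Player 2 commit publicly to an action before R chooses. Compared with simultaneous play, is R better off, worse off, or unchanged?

unchanged

R best-responds to each possible Player 2 move:
- W: R compares 6, -3, -5, 1, -3 and picks A; Player 2 would get 1.
- X: R compares -5, -4, 4, 8, -3 and picks D; Player 2 would get 2.
- Y: R compares 2, -3, -7, 3, -4 and picks D; Player 2 would get -6.
- Z: R compares 9, -6, -9, 3, 5 and picks A; Player 2 would get -8.
Among 1, 2, -6, -8, the best is 2 at X. Subgame-perfect outcome: (D, X) with payoffs (8, 2).
For the simultaneous game, intersect best replies.
R's best replies: W→A; X→D; Y→D; Z→A.
Player 2's best replies: A→X; B→W; C→W; D→X; E→X.
Only (D, X) has each player best-responding; Nash payoffs (8, 2).
R earns 8 sequentially versus 8 at the Nash outcome: unchanged.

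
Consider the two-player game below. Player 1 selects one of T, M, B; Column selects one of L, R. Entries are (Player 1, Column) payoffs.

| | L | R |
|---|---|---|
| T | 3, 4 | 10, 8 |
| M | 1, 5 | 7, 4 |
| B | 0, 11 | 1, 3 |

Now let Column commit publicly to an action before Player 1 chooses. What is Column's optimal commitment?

Work backward from Player 1's decision.
- L → Player 1 plays T (best of 3, 1, 0); Column gets 4.
- R → Player 1 plays T (best of 10, 7, 1); Column gets 8.
Among 4, 8, the best is 8 at R. Subgame-perfect outcome: (T, R) with payoffs (10, 8).

R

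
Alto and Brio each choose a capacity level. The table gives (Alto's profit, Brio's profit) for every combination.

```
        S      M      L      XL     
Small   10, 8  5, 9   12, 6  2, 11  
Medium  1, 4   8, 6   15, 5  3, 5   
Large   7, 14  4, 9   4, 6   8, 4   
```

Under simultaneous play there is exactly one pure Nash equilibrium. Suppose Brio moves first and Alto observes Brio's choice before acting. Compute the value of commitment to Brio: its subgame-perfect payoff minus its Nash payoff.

Solve by backward induction (Brio leads).
- S: BR = Small, leader payoff 8.
- M: BR = Medium, leader payoff 6.
- L: BR = Medium, leader payoff 5.
- XL: BR = Large, leader payoff 4.
Maximizing over 8, 6, 5, 4, Brio chooses S. Subgame-perfect outcome: (Small, S) with payoffs (10, 8).
Now find the simultaneous Nash equilibrium.
Alto's best replies: S→Small; M→Medium; L→Medium; XL→Large.
Brio's best replies: Small→XL; Medium→M; Large→S.
The unique mutual best reply is (Medium, M), giving (8, 6).
Brio's commitment gain: 8 − 6 = 2.

2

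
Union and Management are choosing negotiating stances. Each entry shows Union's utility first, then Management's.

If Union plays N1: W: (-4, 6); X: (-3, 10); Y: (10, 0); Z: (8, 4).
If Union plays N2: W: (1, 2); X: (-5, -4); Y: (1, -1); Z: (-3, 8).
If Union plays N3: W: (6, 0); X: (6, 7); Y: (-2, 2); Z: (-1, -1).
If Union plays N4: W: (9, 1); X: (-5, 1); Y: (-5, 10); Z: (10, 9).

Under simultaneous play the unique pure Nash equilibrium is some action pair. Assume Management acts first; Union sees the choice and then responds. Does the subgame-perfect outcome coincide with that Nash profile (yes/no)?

no

Solve by backward induction (Management leads).
- W: BR = N4, leader payoff 1.
- X: BR = N3, leader payoff 7.
- Y: BR = N1, leader payoff 0.
- Z: BR = N4, leader payoff 9.
Management's induced payoffs are 1, 7, 0, 9, so Management commits to Z. Subgame-perfect outcome: (N4, Z) with payoffs (10, 9).
Now find the simultaneous Nash equilibrium.
Union's best replies: W→N4; X→N3; Y→N1; Z→N4.
Management's best replies: N1→X; N2→Z; N3→X; N4→Y.
Only (N3, X) has each player best-responding; Nash payoffs (6, 7).
Sequential outcome (N4, Z) differs from the Nash profile (N3, X).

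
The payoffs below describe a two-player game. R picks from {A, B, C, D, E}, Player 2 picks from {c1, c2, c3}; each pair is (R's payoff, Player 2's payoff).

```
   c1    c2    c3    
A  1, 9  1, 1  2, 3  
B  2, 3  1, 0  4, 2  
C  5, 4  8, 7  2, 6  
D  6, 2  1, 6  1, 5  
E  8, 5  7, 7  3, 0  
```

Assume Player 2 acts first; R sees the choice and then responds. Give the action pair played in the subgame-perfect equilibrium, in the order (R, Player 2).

(C, c2)

R best-responds to each possible Player 2 move:
- c1: BR = E, leader payoff 5.
- c2: BR = C, leader payoff 7.
- c3: BR = B, leader payoff 2.
Among 5, 7, 2, the best is 7 at c2. Subgame-perfect outcome: (C, c2) with payoffs (8, 7).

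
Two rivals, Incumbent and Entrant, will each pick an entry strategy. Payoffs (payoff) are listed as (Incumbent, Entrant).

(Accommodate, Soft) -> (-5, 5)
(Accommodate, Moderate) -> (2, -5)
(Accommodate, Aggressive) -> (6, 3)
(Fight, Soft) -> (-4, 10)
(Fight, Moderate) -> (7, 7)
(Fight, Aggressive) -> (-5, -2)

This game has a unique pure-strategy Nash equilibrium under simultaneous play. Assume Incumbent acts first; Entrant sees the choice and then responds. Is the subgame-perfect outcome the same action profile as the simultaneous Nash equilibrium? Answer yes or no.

yes

Solve by backward induction (Incumbent leads).
- Accommodate → Entrant plays Soft (best of 5, -5, 3); Incumbent gets -5.
- Fight → Entrant plays Soft (best of 10, 7, -2); Incumbent gets -4.
Incumbent's induced payoffs are -5, -4, so Incumbent commits to Fight. Subgame-perfect outcome: (Fight, Soft) with payoffs (-4, 10).
Under simultaneous play:
Incumbent's best replies: Soft→Fight; Moderate→Fight; Aggressive→Accommodate.
Entrant's best replies: Accommodate→Soft; Fight→Soft.
Only (Fight, Soft) has each player best-responding; Nash payoffs (-4, 10).
Sequential outcome (Fight, Soft) coincides with the Nash profile (Fight, Soft).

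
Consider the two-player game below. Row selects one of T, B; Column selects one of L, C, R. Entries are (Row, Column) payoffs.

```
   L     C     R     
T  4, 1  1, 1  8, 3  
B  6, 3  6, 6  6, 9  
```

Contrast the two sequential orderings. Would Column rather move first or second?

first

If Row leads: Column's best replies are T→R, B→R; Row's induced payoffs 8, 6; outcome (T, R), payoffs (8, 3).
If Column leads: Row's best replies are L→B, C→B, R→T; Column's induced payoffs 3, 6, 3; outcome (B, C), payoffs (6, 6).
Column gets 6 moving first and 3 moving second, so Column prefers to move first.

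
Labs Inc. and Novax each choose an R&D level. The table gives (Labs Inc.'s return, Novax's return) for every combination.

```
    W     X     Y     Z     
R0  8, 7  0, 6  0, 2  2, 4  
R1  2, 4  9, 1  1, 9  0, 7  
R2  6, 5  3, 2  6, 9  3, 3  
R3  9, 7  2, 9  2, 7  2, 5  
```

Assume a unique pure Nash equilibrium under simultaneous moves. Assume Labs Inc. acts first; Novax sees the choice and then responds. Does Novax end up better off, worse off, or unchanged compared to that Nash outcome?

Novax best-responds to each possible Labs Inc. move:
- R0 → Novax plays W (best of 7, 6, 2, 4); Labs Inc. gets 8.
- R1 → Novax plays Y (best of 4, 1, 9, 7); Labs Inc. gets 1.
- R2 → Novax plays Y (best of 5, 2, 9, 3); Labs Inc. gets 6.
- R3 → Novax plays X (best of 7, 9, 7, 5); Labs Inc. gets 2.
Among 8, 1, 6, 2, the best is 8 at R0. Subgame-perfect outcome: (R0, W) with payoffs (8, 7).
For the simultaneous game, intersect best replies.
Labs Inc.'s best replies: W→R3; X→R1; Y→R2; Z→R2.
Novax's best replies: R0→W; R1→Y; R2→Y; R3→X.
The unique mutual best reply is (R2, Y), giving (6, 9).
Novax earns 7 sequentially versus 9 at the Nash outcome: worse off.

worse off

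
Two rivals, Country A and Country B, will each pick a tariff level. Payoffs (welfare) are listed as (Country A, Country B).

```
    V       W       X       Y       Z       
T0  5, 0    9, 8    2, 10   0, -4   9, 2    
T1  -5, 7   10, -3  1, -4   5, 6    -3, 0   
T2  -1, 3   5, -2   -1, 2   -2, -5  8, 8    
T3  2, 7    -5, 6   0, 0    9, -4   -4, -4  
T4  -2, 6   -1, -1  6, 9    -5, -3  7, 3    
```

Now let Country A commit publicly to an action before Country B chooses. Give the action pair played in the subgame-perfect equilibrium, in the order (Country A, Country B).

Backward induction with Country A moving first.
- T0 → Country B plays X (best of 0, 8, 10, -4, 2); Country A gets 2.
- T1 → Country B plays V (best of 7, -3, -4, 6, 0); Country A gets -5.
- T2 → Country B plays Z (best of 3, -2, 2, -5, 8); Country A gets 8.
- T3 → Country B plays V (best of 7, 6, 0, -4, -4); Country A gets 2.
- T4 → Country B plays X (best of 6, -1, 9, -3, 3); Country A gets 6.
Maximizing over 2, -5, 8, 2, 6, Country A chooses T2. Subgame-perfect outcome: (T2, Z) with payoffs (8, 8).

(T2, Z)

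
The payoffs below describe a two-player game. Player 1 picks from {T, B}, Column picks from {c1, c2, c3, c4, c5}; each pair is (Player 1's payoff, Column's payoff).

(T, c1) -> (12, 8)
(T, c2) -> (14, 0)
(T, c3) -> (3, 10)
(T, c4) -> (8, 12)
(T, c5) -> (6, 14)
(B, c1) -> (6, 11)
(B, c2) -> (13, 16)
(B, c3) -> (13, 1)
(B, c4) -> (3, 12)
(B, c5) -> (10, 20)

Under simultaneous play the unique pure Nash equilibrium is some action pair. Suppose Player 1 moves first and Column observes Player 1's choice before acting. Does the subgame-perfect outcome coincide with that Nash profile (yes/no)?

Backward induction with Player 1 moving first.
- T: Column compares 8, 0, 10, 12, 14 and picks c5; Player 1 would get 6.
- B: Column compares 11, 16, 1, 12, 20 and picks c5; Player 1 would get 10.
Maximizing over 6, 10, Player 1 chooses B. Subgame-perfect outcome: (B, c5) with payoffs (10, 20).
For the simultaneous game, intersect best replies.
Player 1's best replies: c1→T; c2→T; c3→B; c4→T; c5→B.
Column's best replies: T→c5; B→c5.
The unique mutual best reply is (B, c5), giving (10, 20).
Sequential outcome (B, c5) coincides with the Nash profile (B, c5).

yes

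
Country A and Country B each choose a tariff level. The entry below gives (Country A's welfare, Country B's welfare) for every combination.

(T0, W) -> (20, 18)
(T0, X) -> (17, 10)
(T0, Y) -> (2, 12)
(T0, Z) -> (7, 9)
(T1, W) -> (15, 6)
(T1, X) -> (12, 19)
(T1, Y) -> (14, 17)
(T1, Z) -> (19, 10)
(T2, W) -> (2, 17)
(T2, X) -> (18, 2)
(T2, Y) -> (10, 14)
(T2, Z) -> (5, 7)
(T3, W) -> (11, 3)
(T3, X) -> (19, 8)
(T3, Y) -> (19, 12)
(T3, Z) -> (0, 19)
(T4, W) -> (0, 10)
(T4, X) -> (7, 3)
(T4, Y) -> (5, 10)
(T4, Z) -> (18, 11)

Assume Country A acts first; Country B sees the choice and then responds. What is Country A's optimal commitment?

T0

Country B best-responds to each possible Country A move:
- T0: Country B compares 18, 10, 12, 9 and picks W; Country A would get 20.
- T1: Country B compares 6, 19, 17, 10 and picks X; Country A would get 12.
- T2: Country B compares 17, 2, 14, 7 and picks W; Country A would get 2.
- T3: Country B compares 3, 8, 12, 19 and picks Z; Country A would get 0.
- T4: Country B compares 10, 3, 10, 11 and picks Z; Country A would get 18.
Country A's induced payoffs are 20, 12, 2, 0, 18, so Country A commits to T0. Subgame-perfect outcome: (T0, W) with payoffs (20, 18).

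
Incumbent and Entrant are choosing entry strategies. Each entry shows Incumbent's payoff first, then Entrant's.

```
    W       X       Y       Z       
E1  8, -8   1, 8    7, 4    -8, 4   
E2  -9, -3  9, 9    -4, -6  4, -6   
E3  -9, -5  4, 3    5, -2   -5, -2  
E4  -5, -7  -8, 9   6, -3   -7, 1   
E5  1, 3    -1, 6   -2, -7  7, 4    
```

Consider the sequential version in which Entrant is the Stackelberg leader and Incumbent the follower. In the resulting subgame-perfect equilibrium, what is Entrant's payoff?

Backward induction with Entrant moving first.
- W: BR = E1, leader payoff -8.
- X: BR = E2, leader payoff 9.
- Y: BR = E1, leader payoff 4.
- Z: BR = E5, leader payoff 4.
Among -8, 9, 4, 4, the best is 9 at X. Subgame-perfect outcome: (E2, X) with payoffs (9, 9).

9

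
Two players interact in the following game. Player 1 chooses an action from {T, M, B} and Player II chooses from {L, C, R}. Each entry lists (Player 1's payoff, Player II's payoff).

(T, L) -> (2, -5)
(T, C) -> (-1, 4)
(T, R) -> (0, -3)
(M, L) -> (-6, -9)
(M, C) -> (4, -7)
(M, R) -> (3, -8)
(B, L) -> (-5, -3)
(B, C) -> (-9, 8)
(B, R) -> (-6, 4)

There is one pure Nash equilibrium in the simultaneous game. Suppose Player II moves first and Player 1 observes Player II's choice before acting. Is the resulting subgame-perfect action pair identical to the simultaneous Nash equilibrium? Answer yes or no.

Solve by backward induction (Player II leads).
- L → Player 1 plays T (best of 2, -6, -5); Player II gets -5.
- C → Player 1 plays M (best of -1, 4, -9); Player II gets -7.
- R → Player 1 plays M (best of 0, 3, -6); Player II gets -8.
Among -5, -7, -8, the best is -5 at L. Subgame-perfect outcome: (T, L) with payoffs (2, -5).
Under simultaneous play:
Player 1's best replies: L→T; C→M; R→M.
Player II's best replies: T→C; M→C; B→C.
Only (M, C) has each player best-responding; Nash payoffs (4, -7).
Sequential outcome (T, L) differs from the Nash profile (M, C).

no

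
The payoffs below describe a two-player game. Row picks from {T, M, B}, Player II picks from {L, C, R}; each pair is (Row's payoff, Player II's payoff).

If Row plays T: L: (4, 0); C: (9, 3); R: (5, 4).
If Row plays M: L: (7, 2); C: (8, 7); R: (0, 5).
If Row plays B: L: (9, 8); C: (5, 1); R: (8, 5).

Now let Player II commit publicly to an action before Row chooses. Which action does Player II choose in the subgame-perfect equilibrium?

Work backward from Row's decision.
- L → Row plays B (best of 4, 7, 9); Player II gets 8.
- C → Row plays T (best of 9, 8, 5); Player II gets 3.
- R → Row plays B (best of 5, 0, 8); Player II gets 5.
Maximizing over 8, 3, 5, Player II chooses L. Subgame-perfect outcome: (B, L) with payoffs (9, 8).

L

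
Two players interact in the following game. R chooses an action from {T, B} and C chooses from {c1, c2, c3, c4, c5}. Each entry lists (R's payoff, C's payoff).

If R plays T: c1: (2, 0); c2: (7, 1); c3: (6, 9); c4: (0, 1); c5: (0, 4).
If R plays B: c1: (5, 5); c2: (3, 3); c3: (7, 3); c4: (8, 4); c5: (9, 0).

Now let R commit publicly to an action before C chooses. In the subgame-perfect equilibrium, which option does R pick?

C best-responds to each possible R move:
- T: C compares 0, 1, 9, 1, 4 and picks c3; R would get 6.
- B: C compares 5, 3, 3, 4, 0 and picks c1; R would get 5.
R's induced payoffs are 6, 5, so R commits to T. Subgame-perfect outcome: (T, c3) with payoffs (6, 9).

T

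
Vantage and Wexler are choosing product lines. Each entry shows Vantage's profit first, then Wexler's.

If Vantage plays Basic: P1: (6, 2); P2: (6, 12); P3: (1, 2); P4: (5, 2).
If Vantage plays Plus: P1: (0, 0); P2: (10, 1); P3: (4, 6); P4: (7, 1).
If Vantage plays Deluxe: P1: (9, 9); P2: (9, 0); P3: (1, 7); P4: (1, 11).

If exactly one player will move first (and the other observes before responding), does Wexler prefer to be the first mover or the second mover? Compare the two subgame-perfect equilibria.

If Vantage leads: Wexler's best replies are Basic→P2, Plus→P3, Deluxe→P4; Vantage's induced payoffs 6, 4, 1; outcome (Basic, P2), payoffs (6, 12).
If Wexler leads: Vantage's best replies are P1→Deluxe, P2→Plus, P3→Plus, P4→Plus; Wexler's induced payoffs 9, 1, 6, 1; outcome (Deluxe, P1), payoffs (9, 9).
Wexler gets 9 moving first and 12 moving second, so Wexler prefers to move second.

second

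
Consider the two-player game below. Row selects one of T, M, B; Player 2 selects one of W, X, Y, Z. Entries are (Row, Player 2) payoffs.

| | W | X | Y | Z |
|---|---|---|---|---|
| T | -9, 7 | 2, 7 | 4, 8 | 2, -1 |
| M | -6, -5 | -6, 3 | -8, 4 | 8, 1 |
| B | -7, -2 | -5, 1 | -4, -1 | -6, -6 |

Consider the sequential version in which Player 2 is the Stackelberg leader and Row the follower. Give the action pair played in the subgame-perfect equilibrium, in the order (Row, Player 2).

(T, Y)

Row best-responds to each possible Player 2 move:
- W: BR = M, leader payoff -5.
- X: BR = T, leader payoff 7.
- Y: BR = T, leader payoff 8.
- Z: BR = M, leader payoff 1.
Among -5, 7, 8, 1, the best is 8 at Y. Subgame-perfect outcome: (T, Y) with payoffs (4, 8).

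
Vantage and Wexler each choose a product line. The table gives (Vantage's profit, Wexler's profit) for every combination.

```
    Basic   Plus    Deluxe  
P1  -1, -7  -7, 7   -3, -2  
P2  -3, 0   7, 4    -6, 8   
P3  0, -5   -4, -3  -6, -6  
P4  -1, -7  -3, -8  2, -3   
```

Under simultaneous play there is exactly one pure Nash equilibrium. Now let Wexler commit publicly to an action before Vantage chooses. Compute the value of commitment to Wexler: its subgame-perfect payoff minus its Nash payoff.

7

Solve by backward induction (Wexler leads).
- Basic → Vantage plays P3 (best of -1, -3, 0, -1); Wexler gets -5.
- Plus → Vantage plays P2 (best of -7, 7, -4, -3); Wexler gets 4.
- Deluxe → Vantage plays P4 (best of -3, -6, -6, 2); Wexler gets -3.
Maximizing over -5, 4, -3, Wexler chooses Plus. Subgame-perfect outcome: (P2, Plus) with payoffs (7, 4).
For the simultaneous game, intersect best replies.
Vantage's best replies: Basic→P3; Plus→P2; Deluxe→P4.
Wexler's best replies: P1→Plus; P2→Deluxe; P3→Plus; P4→Deluxe.
The unique mutual best reply is (P4, Deluxe), giving (2, -3).
Wexler's commitment gain: 4 − -3 = 7.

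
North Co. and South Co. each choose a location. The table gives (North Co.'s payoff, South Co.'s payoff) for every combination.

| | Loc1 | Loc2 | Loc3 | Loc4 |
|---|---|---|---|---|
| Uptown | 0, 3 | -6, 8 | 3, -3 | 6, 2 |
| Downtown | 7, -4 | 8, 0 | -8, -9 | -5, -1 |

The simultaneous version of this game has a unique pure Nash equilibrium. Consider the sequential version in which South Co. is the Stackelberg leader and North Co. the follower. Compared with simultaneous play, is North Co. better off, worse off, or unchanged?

North Co. best-responds to each possible South Co. move:
- Loc1 → North Co. plays Downtown (best of 0, 7); South Co. gets -4.
- Loc2 → North Co. plays Downtown (best of -6, 8); South Co. gets 0.
- Loc3 → North Co. plays Uptown (best of 3, -8); South Co. gets -3.
- Loc4 → North Co. plays Uptown (best of 6, -5); South Co. gets 2.
Among -4, 0, -3, 2, the best is 2 at Loc4. Subgame-perfect outcome: (Uptown, Loc4) with payoffs (6, 2).
Now find the simultaneous Nash equilibrium.
North Co.'s best replies: Loc1→Downtown; Loc2→Downtown; Loc3→Uptown; Loc4→Uptown.
South Co.'s best replies: Uptown→Loc2; Downtown→Loc2.
Only (Downtown, Loc2) has each player best-responding; Nash payoffs (8, 0).
North Co. earns 6 sequentially versus 8 at the Nash outcome: worse off.

worse off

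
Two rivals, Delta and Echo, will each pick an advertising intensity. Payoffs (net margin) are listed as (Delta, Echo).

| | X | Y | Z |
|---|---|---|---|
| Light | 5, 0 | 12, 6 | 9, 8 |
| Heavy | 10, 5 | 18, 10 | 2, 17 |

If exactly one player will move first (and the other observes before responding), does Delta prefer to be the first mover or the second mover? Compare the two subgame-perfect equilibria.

If Delta leads: Echo's best replies are Light→Z, Heavy→Z; Delta's induced payoffs 9, 2; outcome (Light, Z), payoffs (9, 8).
If Echo leads: Delta's best replies are X→Heavy, Y→Heavy, Z→Light; Echo's induced payoffs 5, 10, 8; outcome (Heavy, Y), payoffs (18, 10).
Delta gets 9 moving first and 18 moving second, so Delta prefers to move second.

second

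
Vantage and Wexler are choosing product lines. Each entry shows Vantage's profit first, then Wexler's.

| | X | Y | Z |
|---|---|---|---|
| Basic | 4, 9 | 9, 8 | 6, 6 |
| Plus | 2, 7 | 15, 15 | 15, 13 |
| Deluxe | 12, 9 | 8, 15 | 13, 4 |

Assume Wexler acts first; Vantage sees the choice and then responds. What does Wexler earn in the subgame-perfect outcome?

15

Solve by backward induction (Wexler leads).
- X: Vantage compares 4, 2, 12 and picks Deluxe; Wexler would get 9.
- Y: Vantage compares 9, 15, 8 and picks Plus; Wexler would get 15.
- Z: Vantage compares 6, 15, 13 and picks Plus; Wexler would get 13.
Maximizing over 9, 15, 13, Wexler chooses Y. Subgame-perfect outcome: (Plus, Y) with payoffs (15, 15).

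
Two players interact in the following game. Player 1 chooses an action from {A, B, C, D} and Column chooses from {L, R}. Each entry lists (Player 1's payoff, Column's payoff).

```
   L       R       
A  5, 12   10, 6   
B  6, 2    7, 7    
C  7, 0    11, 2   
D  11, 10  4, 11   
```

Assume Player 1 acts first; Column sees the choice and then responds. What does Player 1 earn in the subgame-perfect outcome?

11

Column best-responds to each possible Player 1 move:
- A: Column compares 12, 6 and picks L; Player 1 would get 5.
- B: Column compares 2, 7 and picks R; Player 1 would get 7.
- C: Column compares 0, 2 and picks R; Player 1 would get 11.
- D: Column compares 10, 11 and picks R; Player 1 would get 4.
Maximizing over 5, 7, 11, 4, Player 1 chooses C. Subgame-perfect outcome: (C, R) with payoffs (11, 2).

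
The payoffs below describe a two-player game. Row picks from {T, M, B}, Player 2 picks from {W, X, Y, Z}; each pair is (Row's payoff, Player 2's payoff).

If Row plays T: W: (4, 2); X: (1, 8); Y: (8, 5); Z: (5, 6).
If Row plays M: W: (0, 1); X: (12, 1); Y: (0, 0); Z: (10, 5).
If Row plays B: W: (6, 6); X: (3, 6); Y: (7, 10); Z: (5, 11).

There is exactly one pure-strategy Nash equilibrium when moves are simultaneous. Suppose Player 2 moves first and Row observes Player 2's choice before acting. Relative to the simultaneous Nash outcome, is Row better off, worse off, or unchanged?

worse off

Solve by backward induction (Player 2 leads).
- W → Row plays B (best of 4, 0, 6); Player 2 gets 6.
- X → Row plays M (best of 1, 12, 3); Player 2 gets 1.
- Y → Row plays T (best of 8, 0, 7); Player 2 gets 5.
- Z → Row plays M (best of 5, 10, 5); Player 2 gets 5.
Maximizing over 6, 1, 5, 5, Player 2 chooses W. Subgame-perfect outcome: (B, W) with payoffs (6, 6).
Under simultaneous play:
Row's best replies: W→B; X→M; Y→T; Z→M.
Player 2's best replies: T→X; M→Z; B→Z.
Only (M, Z) has each player best-responding; Nash payoffs (10, 5).
Row earns 6 sequentially versus 10 at the Nash outcome: worse off.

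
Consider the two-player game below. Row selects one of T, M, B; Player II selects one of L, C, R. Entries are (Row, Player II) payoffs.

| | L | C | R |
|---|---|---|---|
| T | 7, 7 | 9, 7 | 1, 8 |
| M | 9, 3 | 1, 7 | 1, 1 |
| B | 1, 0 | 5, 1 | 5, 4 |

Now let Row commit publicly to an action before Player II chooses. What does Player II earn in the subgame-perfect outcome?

4

Work backward from Player II's decision.
- T → Player II plays R (best of 7, 7, 8); Row gets 1.
- M → Player II plays C (best of 3, 7, 1); Row gets 1.
- B → Player II plays R (best of 0, 1, 4); Row gets 5.
Among 1, 1, 5, the best is 5 at B. Subgame-perfect outcome: (B, R) with payoffs (5, 4).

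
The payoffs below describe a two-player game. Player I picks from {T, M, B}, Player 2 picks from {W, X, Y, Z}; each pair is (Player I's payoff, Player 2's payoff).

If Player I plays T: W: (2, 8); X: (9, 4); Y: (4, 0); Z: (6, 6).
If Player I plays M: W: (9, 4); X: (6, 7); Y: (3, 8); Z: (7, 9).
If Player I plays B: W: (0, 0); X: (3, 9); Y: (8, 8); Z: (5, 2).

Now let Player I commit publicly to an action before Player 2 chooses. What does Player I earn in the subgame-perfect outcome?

7

Work backward from Player 2's decision.
- T → Player 2 plays W (best of 8, 4, 0, 6); Player I gets 2.
- M → Player 2 plays Z (best of 4, 7, 8, 9); Player I gets 7.
- B → Player 2 plays X (best of 0, 9, 8, 2); Player I gets 3.
Player I's induced payoffs are 2, 7, 3, so Player I commits to M. Subgame-perfect outcome: (M, Z) with payoffs (7, 9).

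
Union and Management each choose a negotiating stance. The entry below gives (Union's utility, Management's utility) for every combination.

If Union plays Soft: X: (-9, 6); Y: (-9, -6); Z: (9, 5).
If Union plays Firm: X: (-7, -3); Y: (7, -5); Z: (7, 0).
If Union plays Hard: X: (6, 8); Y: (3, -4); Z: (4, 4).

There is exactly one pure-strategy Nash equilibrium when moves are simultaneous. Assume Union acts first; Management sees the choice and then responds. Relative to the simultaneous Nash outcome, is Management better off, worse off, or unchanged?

Management best-responds to each possible Union move:
- Soft → Management plays X (best of 6, -6, 5); Union gets -9.
- Firm → Management plays Z (best of -3, -5, 0); Union gets 7.
- Hard → Management plays X (best of 8, -4, 4); Union gets 6.
Among -9, 7, 6, the best is 7 at Firm. Subgame-perfect outcome: (Firm, Z) with payoffs (7, 0).
Now find the simultaneous Nash equilibrium.
Union's best replies: X→Hard; Y→Firm; Z→Soft.
Management's best replies: Soft→X; Firm→Z; Hard→X.
The unique mutual best reply is (Hard, X), giving (6, 8).
Management earns 0 sequentially versus 8 at the Nash outcome: worse off.

worse off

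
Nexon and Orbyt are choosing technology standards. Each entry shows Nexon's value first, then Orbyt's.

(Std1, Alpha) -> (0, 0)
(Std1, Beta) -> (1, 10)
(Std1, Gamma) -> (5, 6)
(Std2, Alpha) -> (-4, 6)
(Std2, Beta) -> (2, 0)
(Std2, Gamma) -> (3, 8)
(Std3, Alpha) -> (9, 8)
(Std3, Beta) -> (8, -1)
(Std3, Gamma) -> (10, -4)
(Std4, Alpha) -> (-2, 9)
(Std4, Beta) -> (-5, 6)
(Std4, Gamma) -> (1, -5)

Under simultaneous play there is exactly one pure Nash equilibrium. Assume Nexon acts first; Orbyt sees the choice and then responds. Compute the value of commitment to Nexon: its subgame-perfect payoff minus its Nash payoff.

Backward induction with Nexon moving first.
- Std1: BR = Beta, leader payoff 1.
- Std2: BR = Gamma, leader payoff 3.
- Std3: BR = Alpha, leader payoff 9.
- Std4: BR = Alpha, leader payoff -2.
Maximizing over 1, 3, 9, -2, Nexon chooses Std3. Subgame-perfect outcome: (Std3, Alpha) with payoffs (9, 8).
Under simultaneous play:
Nexon's best replies: Alpha→Std3; Beta→Std3; Gamma→Std3.
Orbyt's best replies: Std1→Beta; Std2→Gamma; Std3→Alpha; Std4→Alpha.
Only (Std3, Alpha) has each player best-responding; Nash payoffs (9, 8).
Nexon's commitment gain: 9 − 9 = 0.

0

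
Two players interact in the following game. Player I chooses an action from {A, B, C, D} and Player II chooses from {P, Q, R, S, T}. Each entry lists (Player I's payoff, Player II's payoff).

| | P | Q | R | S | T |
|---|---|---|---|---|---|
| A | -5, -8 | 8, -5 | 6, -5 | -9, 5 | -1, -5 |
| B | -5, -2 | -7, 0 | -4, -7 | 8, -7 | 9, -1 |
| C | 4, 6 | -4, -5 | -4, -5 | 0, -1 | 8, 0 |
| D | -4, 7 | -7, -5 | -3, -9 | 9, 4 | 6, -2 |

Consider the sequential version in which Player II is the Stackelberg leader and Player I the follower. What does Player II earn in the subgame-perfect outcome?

Solve by backward induction (Player II leads).
- P: Player I compares -5, -5, 4, -4 and picks C; Player II would get 6.
- Q: Player I compares 8, -7, -4, -7 and picks A; Player II would get -5.
- R: Player I compares 6, -4, -4, -3 and picks A; Player II would get -5.
- S: Player I compares -9, 8, 0, 9 and picks D; Player II would get 4.
- T: Player I compares -1, 9, 8, 6 and picks B; Player II would get -1.
Player II's induced payoffs are 6, -5, -5, 4, -1, so Player II commits to P. Subgame-perfect outcome: (C, P) with payoffs (4, 6).

6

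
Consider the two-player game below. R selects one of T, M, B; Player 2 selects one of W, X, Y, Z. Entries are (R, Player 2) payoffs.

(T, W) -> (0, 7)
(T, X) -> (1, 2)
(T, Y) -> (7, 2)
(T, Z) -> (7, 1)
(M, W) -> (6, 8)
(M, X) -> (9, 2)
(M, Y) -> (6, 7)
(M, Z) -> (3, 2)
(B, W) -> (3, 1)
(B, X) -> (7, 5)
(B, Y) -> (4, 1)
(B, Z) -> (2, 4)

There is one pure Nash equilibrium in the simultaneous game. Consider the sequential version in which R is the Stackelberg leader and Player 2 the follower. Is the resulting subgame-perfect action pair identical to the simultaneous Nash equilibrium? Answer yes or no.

Backward induction with R moving first.
- T → Player 2 plays W (best of 7, 2, 2, 1); R gets 0.
- M → Player 2 plays W (best of 8, 2, 7, 2); R gets 6.
- B → Player 2 plays X (best of 1, 5, 1, 4); R gets 7.
Among 0, 6, 7, the best is 7 at B. Subgame-perfect outcome: (B, X) with payoffs (7, 5).
Under simultaneous play:
R's best replies: W→M; X→M; Y→T; Z→T.
Player 2's best replies: T→W; M→W; B→X.
The unique mutual best reply is (M, W), giving (6, 8).
Sequential outcome (B, X) differs from the Nash profile (M, W).

no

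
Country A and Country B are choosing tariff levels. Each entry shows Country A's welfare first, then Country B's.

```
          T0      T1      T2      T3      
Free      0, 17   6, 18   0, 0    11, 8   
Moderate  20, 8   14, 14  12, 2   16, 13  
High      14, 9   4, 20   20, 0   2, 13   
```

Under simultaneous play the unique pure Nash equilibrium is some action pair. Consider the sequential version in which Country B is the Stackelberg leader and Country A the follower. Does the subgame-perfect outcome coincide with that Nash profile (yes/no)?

Work backward from Country A's decision.
- T0: Country A compares 0, 20, 14 and picks Moderate; Country B would get 8.
- T1: Country A compares 6, 14, 4 and picks Moderate; Country B would get 14.
- T2: Country A compares 0, 12, 20 and picks High; Country B would get 0.
- T3: Country A compares 11, 16, 2 and picks Moderate; Country B would get 13.
Country B's induced payoffs are 8, 14, 0, 13, so Country B commits to T1. Subgame-perfect outcome: (Moderate, T1) with payoffs (14, 14).
For the simultaneous game, intersect best replies.
Country A's best replies: T0→Moderate; T1→Moderate; T2→High; T3→Moderate.
Country B's best replies: Free→T1; Moderate→T1; High→T1.
The unique mutual best reply is (Moderate, T1), giving (14, 14).
Sequential outcome (Moderate, T1) coincides with the Nash profile (Moderate, T1).

yes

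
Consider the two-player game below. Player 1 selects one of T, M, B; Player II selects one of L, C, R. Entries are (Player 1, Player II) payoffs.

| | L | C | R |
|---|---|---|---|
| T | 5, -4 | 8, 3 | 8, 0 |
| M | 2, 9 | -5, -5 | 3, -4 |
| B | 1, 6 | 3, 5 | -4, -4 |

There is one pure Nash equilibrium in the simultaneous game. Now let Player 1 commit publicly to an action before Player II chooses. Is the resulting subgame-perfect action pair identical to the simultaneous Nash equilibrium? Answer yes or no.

Player II best-responds to each possible Player 1 move:
- T: BR = C, leader payoff 8.
- M: BR = L, leader payoff 2.
- B: BR = L, leader payoff 1.
Maximizing over 8, 2, 1, Player 1 chooses T. Subgame-perfect outcome: (T, C) with payoffs (8, 3).
Under simultaneous play:
Player 1's best replies: L→T; C→T; R→T.
Player II's best replies: T→C; M→L; B→L.
The unique mutual best reply is (T, C), giving (8, 3).
Sequential outcome (T, C) coincides with the Nash profile (T, C).

yes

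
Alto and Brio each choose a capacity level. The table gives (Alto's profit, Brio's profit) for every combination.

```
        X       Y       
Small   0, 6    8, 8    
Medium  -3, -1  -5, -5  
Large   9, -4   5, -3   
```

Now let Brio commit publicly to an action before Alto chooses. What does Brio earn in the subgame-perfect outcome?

Alto best-responds to each possible Brio move:
- X → Alto plays Large (best of 0, -3, 9); Brio gets -4.
- Y → Alto plays Small (best of 8, -5, 5); Brio gets 8.
Among -4, 8, the best is 8 at Y. Subgame-perfect outcome: (Small, Y) with payoffs (8, 8).

8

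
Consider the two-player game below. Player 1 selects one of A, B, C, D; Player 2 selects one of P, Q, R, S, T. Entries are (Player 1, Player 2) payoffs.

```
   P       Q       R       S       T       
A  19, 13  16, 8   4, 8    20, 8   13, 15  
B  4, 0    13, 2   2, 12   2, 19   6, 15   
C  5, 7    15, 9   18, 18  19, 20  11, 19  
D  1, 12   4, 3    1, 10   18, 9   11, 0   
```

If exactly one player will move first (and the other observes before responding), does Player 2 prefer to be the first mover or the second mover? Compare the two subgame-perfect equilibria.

second

If Player 1 leads: Player 2's best replies are A→T, B→S, C→S, D→P; Player 1's induced payoffs 13, 2, 19, 1; outcome (C, S), payoffs (19, 20).
If Player 2 leads: Player 1's best replies are P→A, Q→A, R→C, S→A, T→A; Player 2's induced payoffs 13, 8, 18, 8, 15; outcome (C, R), payoffs (18, 18).
Player 2 gets 18 moving first and 20 moving second, so Player 2 prefers to move second.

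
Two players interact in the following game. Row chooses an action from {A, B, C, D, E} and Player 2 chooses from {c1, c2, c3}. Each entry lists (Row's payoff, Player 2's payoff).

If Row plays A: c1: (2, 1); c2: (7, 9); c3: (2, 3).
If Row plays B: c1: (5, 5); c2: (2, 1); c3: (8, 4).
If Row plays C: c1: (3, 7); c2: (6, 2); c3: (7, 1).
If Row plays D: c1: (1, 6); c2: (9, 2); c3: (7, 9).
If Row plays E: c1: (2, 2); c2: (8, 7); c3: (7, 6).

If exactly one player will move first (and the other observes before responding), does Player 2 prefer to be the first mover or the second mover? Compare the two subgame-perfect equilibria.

second

If Row leads: Player 2's best replies are A→c2, B→c1, C→c1, D→c3, E→c2; Row's induced payoffs 7, 5, 3, 7, 8; outcome (E, c2), payoffs (8, 7).
If Player 2 leads: Row's best replies are c1→B, c2→D, c3→B; Player 2's induced payoffs 5, 2, 4; outcome (B, c1), payoffs (5, 5).
Player 2 gets 5 moving first and 7 moving second, so Player 2 prefers to move second.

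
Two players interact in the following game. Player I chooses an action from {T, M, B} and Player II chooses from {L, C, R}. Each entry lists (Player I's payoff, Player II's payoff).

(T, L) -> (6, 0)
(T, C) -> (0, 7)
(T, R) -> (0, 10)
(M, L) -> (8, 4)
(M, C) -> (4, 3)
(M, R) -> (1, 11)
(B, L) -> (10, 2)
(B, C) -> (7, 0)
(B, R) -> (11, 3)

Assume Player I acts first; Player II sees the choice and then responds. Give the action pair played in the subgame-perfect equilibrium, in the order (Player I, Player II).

Backward induction with Player I moving first.
- T: BR = R, leader payoff 0.
- M: BR = R, leader payoff 1.
- B: BR = R, leader payoff 11.
Player I's induced payoffs are 0, 1, 11, so Player I commits to B. Subgame-perfect outcome: (B, R) with payoffs (11, 3).

(B, R)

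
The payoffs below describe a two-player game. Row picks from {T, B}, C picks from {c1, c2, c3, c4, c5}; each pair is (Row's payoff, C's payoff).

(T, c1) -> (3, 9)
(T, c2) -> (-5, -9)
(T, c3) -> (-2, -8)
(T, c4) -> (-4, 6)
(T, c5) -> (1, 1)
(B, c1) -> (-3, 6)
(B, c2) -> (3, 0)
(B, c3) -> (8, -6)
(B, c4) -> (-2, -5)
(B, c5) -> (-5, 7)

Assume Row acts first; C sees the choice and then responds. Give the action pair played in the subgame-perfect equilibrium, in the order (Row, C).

(T, c1)

C best-responds to each possible Row move:
- T: BR = c1, leader payoff 3.
- B: BR = c5, leader payoff -5.
Row's induced payoffs are 3, -5, so Row commits to T. Subgame-perfect outcome: (T, c1) with payoffs (3, 9).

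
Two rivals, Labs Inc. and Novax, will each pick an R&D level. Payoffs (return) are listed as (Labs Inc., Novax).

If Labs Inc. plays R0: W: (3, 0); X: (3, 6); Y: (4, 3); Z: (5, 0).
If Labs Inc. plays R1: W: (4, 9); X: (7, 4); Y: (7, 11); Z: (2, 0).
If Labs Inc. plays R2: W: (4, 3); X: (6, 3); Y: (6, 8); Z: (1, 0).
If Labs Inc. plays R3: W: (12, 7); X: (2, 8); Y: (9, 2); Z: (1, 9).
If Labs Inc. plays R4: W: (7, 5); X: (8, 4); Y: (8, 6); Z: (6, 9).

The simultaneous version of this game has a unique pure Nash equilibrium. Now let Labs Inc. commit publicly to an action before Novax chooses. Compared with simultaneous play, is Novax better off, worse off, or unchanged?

better off

Work backward from Novax's decision.
- R0: Novax compares 0, 6, 3, 0 and picks X; Labs Inc. would get 3.
- R1: Novax compares 9, 4, 11, 0 and picks Y; Labs Inc. would get 7.
- R2: Novax compares 3, 3, 8, 0 and picks Y; Labs Inc. would get 6.
- R3: Novax compares 7, 8, 2, 9 and picks Z; Labs Inc. would get 1.
- R4: Novax compares 5, 4, 6, 9 and picks Z; Labs Inc. would get 6.
Among 3, 7, 6, 1, 6, the best is 7 at R1. Subgame-perfect outcome: (R1, Y) with payoffs (7, 11).
Under simultaneous play:
Labs Inc.'s best replies: W→R3; X→R4; Y→R3; Z→R4.
Novax's best replies: R0→X; R1→Y; R2→Y; R3→Z; R4→Z.
The unique mutual best reply is (R4, Z), giving (6, 9).
Novax earns 11 sequentially versus 9 at the Nash outcome: better off.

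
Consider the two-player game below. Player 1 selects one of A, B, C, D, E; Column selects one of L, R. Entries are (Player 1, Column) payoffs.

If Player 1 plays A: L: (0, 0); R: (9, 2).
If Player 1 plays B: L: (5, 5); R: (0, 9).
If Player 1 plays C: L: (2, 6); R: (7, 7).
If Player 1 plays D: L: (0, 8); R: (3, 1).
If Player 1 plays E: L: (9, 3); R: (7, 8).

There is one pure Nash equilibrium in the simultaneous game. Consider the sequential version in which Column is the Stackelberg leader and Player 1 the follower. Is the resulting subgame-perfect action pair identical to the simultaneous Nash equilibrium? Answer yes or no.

no

Player 1 best-responds to each possible Column move:
- L → Player 1 plays E (best of 0, 5, 2, 0, 9); Column gets 3.
- R → Player 1 plays A (best of 9, 0, 7, 3, 7); Column gets 2.
Maximizing over 3, 2, Column chooses L. Subgame-perfect outcome: (E, L) with payoffs (9, 3).
Under simultaneous play:
Player 1's best replies: L→E; R→A.
Column's best replies: A→R; B→R; C→R; D→L; E→R.
Only (A, R) has each player best-responding; Nash payoffs (9, 2).
Sequential outcome (E, L) differs from the Nash profile (A, R).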